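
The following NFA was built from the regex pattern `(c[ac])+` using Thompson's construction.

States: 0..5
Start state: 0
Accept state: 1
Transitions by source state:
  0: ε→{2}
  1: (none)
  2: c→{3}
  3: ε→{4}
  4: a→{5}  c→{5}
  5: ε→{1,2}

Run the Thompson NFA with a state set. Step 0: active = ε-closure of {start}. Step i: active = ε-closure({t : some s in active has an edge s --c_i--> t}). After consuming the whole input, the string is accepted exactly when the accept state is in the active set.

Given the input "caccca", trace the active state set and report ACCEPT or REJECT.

Answer: ACCEPT

Trace:
start: ε-closure({0}) = {0,2}
'c' @ 1: {3,4}
'a' @ 2: {1,2,5}  [accepting]
'c' @ 3: {3,4}
'c' @ 4: {1,2,5}  [accepting]
'c' @ 5: {3,4}
'a' @ 6: {1,2,5}  [accepting]
after full input: {1,2,5}  (accept=1 in)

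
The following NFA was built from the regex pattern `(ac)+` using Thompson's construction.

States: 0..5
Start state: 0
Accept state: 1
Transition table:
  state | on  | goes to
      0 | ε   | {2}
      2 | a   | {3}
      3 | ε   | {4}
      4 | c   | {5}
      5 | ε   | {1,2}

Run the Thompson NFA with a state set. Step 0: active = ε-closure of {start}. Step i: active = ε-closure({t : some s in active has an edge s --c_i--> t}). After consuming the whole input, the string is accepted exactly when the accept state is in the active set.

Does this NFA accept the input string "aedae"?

Answer: REJECT

Trace:
initial (ε-close {0}): {0,2}
'a' @ 1: {3,4}
'e' @ 2: {}  — no active states
rest 'dae' ignored (set empty)
end set {} — state 1 not in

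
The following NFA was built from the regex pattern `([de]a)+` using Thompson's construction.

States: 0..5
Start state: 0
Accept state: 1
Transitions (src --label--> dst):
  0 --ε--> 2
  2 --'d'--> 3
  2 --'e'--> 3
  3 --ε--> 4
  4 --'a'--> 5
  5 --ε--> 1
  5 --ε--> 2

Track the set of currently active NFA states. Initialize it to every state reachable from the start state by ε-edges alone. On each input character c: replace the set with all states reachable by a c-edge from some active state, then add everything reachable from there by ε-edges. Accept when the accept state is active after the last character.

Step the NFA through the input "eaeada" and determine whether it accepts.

S₀ = ε-closure({0}) = {0,2}
'e' @ 1: {3,4}
'a' @ 2: {1,2,5}  ✓accept
'e' @ 3: {3,4}
'a' @ 4: {1,2,5}  ✓accept
'd' @ 5: {3,4}
'a' @ 6: {1,2,5}  ✓accept
after full input: {1,2,5}  (accept=1 in)

Answer: ACCEPT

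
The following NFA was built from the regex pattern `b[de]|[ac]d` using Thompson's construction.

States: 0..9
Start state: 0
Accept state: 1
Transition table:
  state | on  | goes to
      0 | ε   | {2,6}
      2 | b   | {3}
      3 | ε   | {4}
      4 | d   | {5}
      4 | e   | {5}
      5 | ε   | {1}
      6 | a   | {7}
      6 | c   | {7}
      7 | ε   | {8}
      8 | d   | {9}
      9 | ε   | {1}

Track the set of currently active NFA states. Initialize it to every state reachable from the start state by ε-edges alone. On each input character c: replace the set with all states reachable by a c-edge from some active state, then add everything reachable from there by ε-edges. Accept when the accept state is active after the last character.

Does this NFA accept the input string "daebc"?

start: ε-closure({0}) = {0,2,6}
'd' @ 1: {}  — dead — no transitions
rest 'aebc' ignored (set empty)
after full input: {}  (accept=1 not in)

Answer: REJECT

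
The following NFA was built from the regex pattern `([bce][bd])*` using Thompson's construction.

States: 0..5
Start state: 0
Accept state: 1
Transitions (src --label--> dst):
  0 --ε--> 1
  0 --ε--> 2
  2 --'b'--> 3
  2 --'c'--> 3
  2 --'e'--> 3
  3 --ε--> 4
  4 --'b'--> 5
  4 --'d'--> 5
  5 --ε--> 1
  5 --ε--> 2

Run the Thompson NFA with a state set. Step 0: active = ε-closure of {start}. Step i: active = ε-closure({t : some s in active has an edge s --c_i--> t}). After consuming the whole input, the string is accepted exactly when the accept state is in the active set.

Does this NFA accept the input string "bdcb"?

start: ε-closure({0}) = {0,1,2}
'b' @ 1: {3,4}
'd' @ 2: {1,2,5}  (accept∈set)
'c' @ 3: {3,4}
'b' @ 4: {1,2,5}  (accept∈set)
final: {1,2,5}; accept 1 in set

Answer: ACCEPT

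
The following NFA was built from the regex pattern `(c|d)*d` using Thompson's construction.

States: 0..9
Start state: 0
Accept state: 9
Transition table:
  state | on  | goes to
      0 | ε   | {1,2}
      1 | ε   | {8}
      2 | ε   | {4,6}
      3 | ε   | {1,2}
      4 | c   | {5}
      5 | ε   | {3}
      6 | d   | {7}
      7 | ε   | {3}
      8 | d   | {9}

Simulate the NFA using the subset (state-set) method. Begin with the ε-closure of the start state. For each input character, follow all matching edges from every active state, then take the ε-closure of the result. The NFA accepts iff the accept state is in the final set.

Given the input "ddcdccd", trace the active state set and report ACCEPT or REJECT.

initial (ε-close {0}): {0,1,2,4,6,8}
'd' @ 1: {1,2,3,4,6,7,8,9}  (accept∈set)
'd' @ 2: {1,2,3,4,6,7,8,9}  (accept∈set)
'c' @ 3: {1,2,3,4,5,6,8}
'd' @ 4: {1,2,3,4,6,7,8,9}  (accept∈set)
'c' @ 5: {1,2,3,4,5,6,8}
'c' @ 6: {1,2,3,4,5,6,8}
'd' @ 7: {1,2,3,4,6,7,8,9}  (accept∈set)
end set {1,2,3,4,6,7,8,9} — state 9 in

Answer: ACCEPT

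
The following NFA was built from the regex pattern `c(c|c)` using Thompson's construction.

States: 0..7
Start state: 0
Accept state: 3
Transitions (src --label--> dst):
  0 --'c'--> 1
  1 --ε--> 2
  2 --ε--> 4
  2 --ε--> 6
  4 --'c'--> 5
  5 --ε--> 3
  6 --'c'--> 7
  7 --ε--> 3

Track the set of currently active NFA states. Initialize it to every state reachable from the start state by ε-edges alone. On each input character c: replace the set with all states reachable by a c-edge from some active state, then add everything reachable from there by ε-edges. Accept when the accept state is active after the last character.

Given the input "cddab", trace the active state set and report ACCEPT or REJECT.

Answer: REJECT

Steps:
start: ε-closure({0}) = {0}
'c' @ 1: {1,2,4,6}
'd' @ 2: {}  — dead — no transitions
rest 'dab' ignored (set empty)
final: {}; accept 3 not in set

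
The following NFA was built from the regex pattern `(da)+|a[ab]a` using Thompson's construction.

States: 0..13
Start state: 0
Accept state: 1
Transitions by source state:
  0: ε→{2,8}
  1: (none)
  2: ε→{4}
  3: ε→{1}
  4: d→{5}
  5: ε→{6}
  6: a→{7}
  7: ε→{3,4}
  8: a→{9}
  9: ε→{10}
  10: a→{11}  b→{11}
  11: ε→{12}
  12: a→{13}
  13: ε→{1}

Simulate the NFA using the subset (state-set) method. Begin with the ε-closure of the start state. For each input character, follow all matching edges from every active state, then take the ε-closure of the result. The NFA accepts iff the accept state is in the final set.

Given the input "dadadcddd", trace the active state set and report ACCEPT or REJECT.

Answer: REJECT

Steps:
S₀ = ε-closure({0}) = {0,2,4,8}
'd' @ 1: {5,6}
'a' @ 2: {1,3,4,7}  (accept∈set)
'd' @ 3: {5,6}
'a' @ 4: {1,3,4,7}  (accept∈set)
'd' @ 5: {5,6}
'c' @ 6: {}  — no active states
rest 'ddd' ignored (set empty)
after full input: {}  (accept=1 not in)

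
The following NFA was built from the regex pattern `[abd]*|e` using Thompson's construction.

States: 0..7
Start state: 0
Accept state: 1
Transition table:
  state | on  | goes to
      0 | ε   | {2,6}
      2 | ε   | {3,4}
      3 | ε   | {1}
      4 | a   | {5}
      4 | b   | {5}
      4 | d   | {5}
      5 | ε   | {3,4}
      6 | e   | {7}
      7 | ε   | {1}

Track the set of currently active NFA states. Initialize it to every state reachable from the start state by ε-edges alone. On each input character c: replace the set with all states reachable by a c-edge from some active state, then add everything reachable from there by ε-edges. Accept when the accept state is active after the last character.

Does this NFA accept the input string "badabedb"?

Answer: REJECT

Steps:
initial (ε-close {0}): {0,1,2,3,4,6}
'b' @ 1: {1,3,4,5}  [accepting]
'a' @ 2: {1,3,4,5}  [accepting]
'd' @ 3: {1,3,4,5}  [accepting]
'a' @ 4: {1,3,4,5}  [accepting]
'b' @ 5: {1,3,4,5}  [accepting]
'e' @ 6: {}  — state set empty
rest 'db' ignored (set empty)
final: {}; accept 1 not in set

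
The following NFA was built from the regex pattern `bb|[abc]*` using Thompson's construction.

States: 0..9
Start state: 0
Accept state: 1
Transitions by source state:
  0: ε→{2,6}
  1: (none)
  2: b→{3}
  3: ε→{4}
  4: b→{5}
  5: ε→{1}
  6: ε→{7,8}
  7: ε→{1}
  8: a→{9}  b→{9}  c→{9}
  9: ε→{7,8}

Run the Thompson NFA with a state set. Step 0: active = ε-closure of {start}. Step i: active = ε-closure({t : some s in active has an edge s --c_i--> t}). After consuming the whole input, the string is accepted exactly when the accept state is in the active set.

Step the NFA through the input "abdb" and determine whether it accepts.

Answer: REJECT

Steps:
S₀ = ε-closure({0}) = {0,1,2,6,7,8}
'a' @ 1: {1,7,8,9}  (accept∈set)
'b' @ 2: {1,7,8,9}  (accept∈set)
'd' @ 3: {}  — no active states
rest 'b' ignored (set empty)
final: {}; accept 1 not in set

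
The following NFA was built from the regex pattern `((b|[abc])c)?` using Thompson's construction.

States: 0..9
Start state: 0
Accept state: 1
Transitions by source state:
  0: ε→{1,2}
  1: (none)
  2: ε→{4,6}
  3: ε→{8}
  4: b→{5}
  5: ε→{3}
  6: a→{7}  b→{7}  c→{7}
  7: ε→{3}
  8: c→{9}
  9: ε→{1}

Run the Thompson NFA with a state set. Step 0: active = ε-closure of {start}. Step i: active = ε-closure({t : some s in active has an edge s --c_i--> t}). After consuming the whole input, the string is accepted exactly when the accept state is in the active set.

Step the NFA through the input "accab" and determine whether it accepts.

S₀ = ε-closure({0}) = {0,1,2,4,6}
'a' @ 1: {3,7,8}
'c' @ 2: {1,9}  [accepting]
'c' @ 3: {}  — dead — no transitions
rest 'ab' ignored (set empty)
after full input: {}  (accept=1 not in)

Answer: REJECT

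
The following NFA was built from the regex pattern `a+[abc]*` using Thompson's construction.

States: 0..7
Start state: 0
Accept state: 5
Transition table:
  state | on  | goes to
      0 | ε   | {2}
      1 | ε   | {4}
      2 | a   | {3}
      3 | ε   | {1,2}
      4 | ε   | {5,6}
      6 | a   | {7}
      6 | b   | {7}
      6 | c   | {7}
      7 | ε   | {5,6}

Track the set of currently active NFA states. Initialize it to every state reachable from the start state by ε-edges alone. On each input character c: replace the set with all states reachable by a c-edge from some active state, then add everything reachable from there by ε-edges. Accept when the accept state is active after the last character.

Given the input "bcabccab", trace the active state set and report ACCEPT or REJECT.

Answer: REJECT

Derivation:
initial (ε-close {0}): {0,2}
'b' @ 1: {}  — state set empty
rest 'cabccab' ignored (set empty)
final: {}; accept 5 not in set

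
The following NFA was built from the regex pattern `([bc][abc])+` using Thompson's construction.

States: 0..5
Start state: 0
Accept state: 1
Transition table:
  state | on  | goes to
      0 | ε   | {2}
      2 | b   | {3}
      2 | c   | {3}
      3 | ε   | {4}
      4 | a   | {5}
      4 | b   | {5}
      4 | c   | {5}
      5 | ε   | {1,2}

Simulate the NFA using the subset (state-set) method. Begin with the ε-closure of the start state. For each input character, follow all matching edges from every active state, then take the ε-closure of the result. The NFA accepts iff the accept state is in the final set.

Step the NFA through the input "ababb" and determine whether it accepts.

Answer: REJECT

Trace:
start: ε-closure({0}) = {0,2}
'a' @ 1: {}  — dead — no transitions
rest 'babb' ignored (set empty)
after full input: {}  (accept=1 not in)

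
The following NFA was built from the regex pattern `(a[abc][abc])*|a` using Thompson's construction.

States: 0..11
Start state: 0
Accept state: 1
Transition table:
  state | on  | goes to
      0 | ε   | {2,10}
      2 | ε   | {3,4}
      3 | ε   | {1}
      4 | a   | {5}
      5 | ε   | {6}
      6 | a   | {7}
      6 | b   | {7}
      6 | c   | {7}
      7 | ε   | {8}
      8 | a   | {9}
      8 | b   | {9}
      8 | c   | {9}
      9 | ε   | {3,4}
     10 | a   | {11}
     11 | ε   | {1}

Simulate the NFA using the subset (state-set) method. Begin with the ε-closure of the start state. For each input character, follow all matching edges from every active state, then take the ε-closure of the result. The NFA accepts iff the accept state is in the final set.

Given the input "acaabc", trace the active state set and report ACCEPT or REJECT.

Answer: ACCEPT

Trace:
start: ε-closure({0}) = {0,1,2,3,4,10}
'a' @ 1: {1,5,6,11}  [accepting]
'c' @ 2: {7,8}
'a' @ 3: {1,3,4,9}  [accepting]
'a' @ 4: {5,6}
'b' @ 5: {7,8}
'c' @ 6: {1,3,4,9}  [accepting]
end set {1,3,4,9} — state 1 in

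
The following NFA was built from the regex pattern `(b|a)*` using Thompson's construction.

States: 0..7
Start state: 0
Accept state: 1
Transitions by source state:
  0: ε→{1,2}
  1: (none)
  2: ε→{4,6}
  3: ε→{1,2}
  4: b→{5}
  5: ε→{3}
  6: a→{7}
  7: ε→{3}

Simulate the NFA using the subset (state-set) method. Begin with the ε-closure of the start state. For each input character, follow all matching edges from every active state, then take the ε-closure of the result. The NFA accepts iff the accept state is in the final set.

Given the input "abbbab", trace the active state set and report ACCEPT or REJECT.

Answer: ACCEPT

Steps:
S₀ = ε-closure({0}) = {0,1,2,4,6}
'a' @ 1: {1,2,3,4,6,7}  (accept∈set)
'b' @ 2: {1,2,3,4,5,6}  (accept∈set)
'b' @ 3: {1,2,3,4,5,6}  (accept∈set)
'b' @ 4: {1,2,3,4,5,6}  (accept∈set)
'a' @ 5: {1,2,3,4,6,7}  (accept∈set)
'b' @ 6: {1,2,3,4,5,6}  (accept∈set)
final: {1,2,3,4,5,6}; accept 1 in set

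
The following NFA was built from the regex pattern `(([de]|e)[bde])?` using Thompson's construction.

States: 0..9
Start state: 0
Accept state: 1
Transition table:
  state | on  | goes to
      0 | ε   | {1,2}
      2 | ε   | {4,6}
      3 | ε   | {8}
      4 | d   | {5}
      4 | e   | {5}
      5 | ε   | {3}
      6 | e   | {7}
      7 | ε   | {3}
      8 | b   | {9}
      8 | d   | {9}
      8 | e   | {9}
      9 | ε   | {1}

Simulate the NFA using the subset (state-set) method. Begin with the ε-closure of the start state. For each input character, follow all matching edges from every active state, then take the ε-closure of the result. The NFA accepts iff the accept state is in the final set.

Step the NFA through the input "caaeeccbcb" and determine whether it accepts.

Answer: REJECT

Derivation:
initial (ε-close {0}): {0,1,2,4,6}
'c' @ 1: {}  — no active states
rest 'aaeeccbcb' ignored (set empty)
final: {}; accept 1 not in set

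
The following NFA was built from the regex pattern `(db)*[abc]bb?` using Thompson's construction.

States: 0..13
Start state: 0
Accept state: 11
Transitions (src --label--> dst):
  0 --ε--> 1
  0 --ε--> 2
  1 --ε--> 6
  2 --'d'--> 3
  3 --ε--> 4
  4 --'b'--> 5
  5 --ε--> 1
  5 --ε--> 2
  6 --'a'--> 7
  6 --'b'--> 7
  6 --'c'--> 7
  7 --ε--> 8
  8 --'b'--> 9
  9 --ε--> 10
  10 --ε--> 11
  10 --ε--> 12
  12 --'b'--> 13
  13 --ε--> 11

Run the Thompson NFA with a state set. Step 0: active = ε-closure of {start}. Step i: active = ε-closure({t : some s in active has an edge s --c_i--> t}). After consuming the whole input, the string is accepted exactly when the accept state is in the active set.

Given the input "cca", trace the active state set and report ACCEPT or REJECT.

Answer: REJECT

Trace:
start: ε-closure({0}) = {0,1,2,6}
'c' @ 1: {7,8}
'c' @ 2: {}  — state set empty
rest 'a' ignored (set empty)
after full input: {}  (accept=11 not in)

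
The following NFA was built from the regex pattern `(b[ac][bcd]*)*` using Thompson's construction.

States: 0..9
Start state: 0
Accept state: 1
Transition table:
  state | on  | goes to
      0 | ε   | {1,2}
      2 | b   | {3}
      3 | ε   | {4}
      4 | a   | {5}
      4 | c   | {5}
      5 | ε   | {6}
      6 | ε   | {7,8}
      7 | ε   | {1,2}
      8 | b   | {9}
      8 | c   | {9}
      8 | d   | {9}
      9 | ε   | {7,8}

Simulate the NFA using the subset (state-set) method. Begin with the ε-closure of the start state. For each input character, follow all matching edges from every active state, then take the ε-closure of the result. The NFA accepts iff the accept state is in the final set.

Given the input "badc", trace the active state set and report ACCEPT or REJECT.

S₀ = ε-closure({0}) = {0,1,2}
'b' @ 1: {3,4}
'a' @ 2: {1,2,5,6,7,8}  [accepting]
'd' @ 3: {1,2,7,8,9}  [accepting]
'c' @ 4: {1,2,7,8,9}  [accepting]
after full input: {1,2,7,8,9}  (accept=1 in)

Answer: ACCEPT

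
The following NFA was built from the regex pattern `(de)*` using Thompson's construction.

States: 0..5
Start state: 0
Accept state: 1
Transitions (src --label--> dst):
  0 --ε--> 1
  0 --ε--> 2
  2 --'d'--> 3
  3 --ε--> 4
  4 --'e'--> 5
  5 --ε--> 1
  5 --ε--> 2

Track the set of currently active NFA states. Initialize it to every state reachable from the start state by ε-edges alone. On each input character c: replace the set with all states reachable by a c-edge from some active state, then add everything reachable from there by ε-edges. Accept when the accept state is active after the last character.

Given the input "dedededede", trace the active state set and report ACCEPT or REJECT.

S₀ = ε-closure({0}) = {0,1,2}
'd' @ 1: {3,4}
'e' @ 2: {1,2,5}  (accept∈set)
'd' @ 3: {3,4}
'e' @ 4: {1,2,5}  (accept∈set)
'd' @ 5: {3,4}
'e' @ 6: {1,2,5}  (accept∈set)
'd' @ 7: {3,4}
'e' @ 8: {1,2,5}  (accept∈set)
'd' @ 9: {3,4}
'e' @ 10: {1,2,5}  (accept∈set)
after full input: {1,2,5}  (accept=1 in)

Answer: ACCEPT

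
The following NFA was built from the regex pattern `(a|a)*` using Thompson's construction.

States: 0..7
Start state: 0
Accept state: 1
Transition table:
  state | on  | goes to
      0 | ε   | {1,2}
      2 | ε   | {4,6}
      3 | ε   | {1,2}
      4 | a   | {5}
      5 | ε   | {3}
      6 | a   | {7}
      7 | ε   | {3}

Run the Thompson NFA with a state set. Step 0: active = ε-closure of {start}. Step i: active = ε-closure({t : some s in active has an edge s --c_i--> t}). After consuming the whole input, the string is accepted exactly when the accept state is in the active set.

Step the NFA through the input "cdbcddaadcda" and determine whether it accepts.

initial (ε-close {0}): {0,1,2,4,6}
'c' @ 1: {}  — state set empty
rest 'dbcddaadcda' ignored (set empty)
end set {} — state 1 not in

Answer: REJECT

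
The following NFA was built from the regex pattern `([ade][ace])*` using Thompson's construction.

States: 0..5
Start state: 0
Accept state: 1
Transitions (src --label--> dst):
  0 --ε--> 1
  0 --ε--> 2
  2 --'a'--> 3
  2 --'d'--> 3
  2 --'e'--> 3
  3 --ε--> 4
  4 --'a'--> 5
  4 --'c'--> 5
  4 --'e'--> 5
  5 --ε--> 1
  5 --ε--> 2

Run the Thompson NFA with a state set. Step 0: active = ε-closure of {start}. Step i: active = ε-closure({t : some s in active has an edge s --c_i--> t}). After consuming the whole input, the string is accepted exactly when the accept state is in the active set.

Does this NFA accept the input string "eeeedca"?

Answer: REJECT

Derivation:
initial (ε-close {0}): {0,1,2}
'e' @ 1: {3,4}
'e' @ 2: {1,2,5}  [accepting]
'e' @ 3: {3,4}
'e' @ 4: {1,2,5}  [accepting]
'd' @ 5: {3,4}
'c' @ 6: {1,2,5}  [accepting]
'a' @ 7: {3,4}
after full input: {3,4}  (accept=1 not in)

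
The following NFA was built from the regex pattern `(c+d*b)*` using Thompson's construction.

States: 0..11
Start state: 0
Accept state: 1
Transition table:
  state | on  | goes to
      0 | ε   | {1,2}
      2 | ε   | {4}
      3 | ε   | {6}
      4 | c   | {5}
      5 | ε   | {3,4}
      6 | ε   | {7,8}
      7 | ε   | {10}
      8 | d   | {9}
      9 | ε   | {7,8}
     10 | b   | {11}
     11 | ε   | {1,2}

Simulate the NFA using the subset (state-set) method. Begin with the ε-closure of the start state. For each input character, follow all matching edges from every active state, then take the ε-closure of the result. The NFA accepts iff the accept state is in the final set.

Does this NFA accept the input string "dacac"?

initial (ε-close {0}): {0,1,2,4}
'd' @ 1: {}  — no active states
rest 'acac' ignored (set empty)
after full input: {}  (accept=1 not in)

Answer: REJECT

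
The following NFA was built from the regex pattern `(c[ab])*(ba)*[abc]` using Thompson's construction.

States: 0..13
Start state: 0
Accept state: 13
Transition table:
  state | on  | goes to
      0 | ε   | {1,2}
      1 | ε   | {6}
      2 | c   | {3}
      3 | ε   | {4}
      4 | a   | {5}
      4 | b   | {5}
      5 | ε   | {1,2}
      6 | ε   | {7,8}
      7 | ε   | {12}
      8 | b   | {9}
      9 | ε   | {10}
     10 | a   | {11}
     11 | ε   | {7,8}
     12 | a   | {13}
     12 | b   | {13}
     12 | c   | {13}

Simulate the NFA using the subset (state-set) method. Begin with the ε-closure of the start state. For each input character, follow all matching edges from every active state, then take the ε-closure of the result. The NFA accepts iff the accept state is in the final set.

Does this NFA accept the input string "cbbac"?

Answer: ACCEPT

Derivation:
initial (ε-close {0}): {0,1,2,6,7,8,12}
'c' @ 1: {3,4,13}  [accepting]
'b' @ 2: {1,2,5,6,7,8,12}
'b' @ 3: {9,10,13}  [accepting]
'a' @ 4: {7,8,11,12}
'c' @ 5: {13}  [accepting]
end set {13} — state 13 in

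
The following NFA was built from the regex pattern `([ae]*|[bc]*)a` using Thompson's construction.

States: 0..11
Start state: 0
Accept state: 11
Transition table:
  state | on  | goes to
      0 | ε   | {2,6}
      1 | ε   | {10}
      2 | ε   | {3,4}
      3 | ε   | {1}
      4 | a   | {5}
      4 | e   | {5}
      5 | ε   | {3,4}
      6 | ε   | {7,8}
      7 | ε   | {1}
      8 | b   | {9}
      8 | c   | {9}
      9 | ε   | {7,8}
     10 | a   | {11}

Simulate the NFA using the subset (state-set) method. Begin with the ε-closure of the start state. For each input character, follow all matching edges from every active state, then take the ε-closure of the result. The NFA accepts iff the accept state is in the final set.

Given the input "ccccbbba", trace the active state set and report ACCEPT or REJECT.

Answer: ACCEPT

Steps:
S₀ = ε-closure({0}) = {0,1,2,3,4,6,7,8,10}
'c' @ 1: {1,7,8,9,10}
'c' @ 2: {1,7,8,9,10}
'c' @ 3: {1,7,8,9,10}
'c' @ 4: {1,7,8,9,10}
'b' @ 5: {1,7,8,9,10}
'b' @ 6: {1,7,8,9,10}
'b' @ 7: {1,7,8,9,10}
'a' @ 8: {11}  ✓accept
final: {11}; accept 11 in set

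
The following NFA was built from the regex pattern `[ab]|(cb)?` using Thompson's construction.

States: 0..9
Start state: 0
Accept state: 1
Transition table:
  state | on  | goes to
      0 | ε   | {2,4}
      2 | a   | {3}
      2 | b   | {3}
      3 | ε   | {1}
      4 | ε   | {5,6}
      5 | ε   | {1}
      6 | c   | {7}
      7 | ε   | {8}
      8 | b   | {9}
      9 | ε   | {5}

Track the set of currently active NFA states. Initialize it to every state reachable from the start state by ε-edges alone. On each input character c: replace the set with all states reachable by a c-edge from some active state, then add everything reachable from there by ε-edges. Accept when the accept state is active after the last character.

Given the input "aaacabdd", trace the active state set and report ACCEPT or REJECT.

start: ε-closure({0}) = {0,1,2,4,5,6}
'a' @ 1: {1,3}  ✓accept
'a' @ 2: {}  — no active states
rest 'acabdd' ignored (set empty)
final: {}; accept 1 not in set

Answer: REJECT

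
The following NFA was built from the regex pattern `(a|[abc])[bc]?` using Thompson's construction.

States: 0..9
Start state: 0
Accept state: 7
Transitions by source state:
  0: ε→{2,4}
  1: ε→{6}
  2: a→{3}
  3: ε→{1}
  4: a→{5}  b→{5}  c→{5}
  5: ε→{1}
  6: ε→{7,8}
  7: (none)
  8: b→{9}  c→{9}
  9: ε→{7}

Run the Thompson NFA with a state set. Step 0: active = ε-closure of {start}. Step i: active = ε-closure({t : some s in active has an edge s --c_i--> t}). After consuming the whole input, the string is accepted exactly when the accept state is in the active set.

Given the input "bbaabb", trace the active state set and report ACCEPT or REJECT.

initial (ε-close {0}): {0,2,4}
'b' @ 1: {1,5,6,7,8}  (accept∈set)
'b' @ 2: {7,9}  (accept∈set)
'a' @ 3: {}  — dead — no transitions
rest 'abb' ignored (set empty)
after full input: {}  (accept=7 not in)

Answer: REJECT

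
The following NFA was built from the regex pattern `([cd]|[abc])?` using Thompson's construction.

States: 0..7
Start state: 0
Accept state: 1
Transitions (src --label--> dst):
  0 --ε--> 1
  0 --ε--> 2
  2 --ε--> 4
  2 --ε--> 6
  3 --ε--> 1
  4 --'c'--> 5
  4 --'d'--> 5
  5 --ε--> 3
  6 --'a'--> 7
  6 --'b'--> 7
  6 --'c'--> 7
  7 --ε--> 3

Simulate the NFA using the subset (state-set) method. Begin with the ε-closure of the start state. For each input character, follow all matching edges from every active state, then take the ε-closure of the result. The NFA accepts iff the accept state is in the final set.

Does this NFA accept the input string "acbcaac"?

Answer: REJECT

Steps:
initial (ε-close {0}): {0,1,2,4,6}
'a' @ 1: {1,3,7}  ✓accept
'c' @ 2: {}  — no active states
rest 'bcaac' ignored (set empty)
final: {}; accept 1 not in set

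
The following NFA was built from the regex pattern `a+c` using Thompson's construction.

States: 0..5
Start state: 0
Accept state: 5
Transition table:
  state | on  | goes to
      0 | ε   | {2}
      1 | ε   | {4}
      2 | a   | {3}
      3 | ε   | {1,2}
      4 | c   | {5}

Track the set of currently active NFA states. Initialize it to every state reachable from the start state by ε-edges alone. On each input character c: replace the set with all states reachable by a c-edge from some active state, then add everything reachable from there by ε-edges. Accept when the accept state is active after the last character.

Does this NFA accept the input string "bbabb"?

Answer: REJECT

Derivation:
S₀ = ε-closure({0}) = {0,2}
'b' @ 1: {}  — dead — no transitions
rest 'babb' ignored (set empty)
after full input: {}  (accept=5 not in)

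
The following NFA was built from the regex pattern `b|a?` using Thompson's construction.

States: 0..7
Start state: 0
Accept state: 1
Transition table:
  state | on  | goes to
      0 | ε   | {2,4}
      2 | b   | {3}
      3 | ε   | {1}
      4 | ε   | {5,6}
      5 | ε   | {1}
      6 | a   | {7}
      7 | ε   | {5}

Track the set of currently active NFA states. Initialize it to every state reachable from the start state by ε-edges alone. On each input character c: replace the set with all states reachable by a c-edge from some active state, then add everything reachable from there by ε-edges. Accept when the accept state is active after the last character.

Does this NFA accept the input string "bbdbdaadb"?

start: ε-closure({0}) = {0,1,2,4,5,6}
'b' @ 1: {1,3}  ✓accept
'b' @ 2: {}  — dead — no transitions
rest 'dbdaadb' ignored (set empty)
end set {} — state 1 not in

Answer: REJECT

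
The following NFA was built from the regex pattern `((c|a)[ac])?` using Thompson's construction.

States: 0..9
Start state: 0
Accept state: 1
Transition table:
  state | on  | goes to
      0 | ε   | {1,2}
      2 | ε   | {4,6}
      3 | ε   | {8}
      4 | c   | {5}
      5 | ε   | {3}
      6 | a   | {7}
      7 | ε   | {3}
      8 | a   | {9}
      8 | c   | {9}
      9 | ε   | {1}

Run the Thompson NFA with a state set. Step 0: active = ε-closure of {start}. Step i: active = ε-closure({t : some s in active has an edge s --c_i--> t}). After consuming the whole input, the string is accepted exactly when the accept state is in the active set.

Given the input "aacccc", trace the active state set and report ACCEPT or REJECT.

Answer: REJECT

Trace:
initial (ε-close {0}): {0,1,2,4,6}
'a' @ 1: {3,7,8}
'a' @ 2: {1,9}  [accepting]
'c' @ 3: {}  — dead — no transitions
rest 'ccc' ignored (set empty)
after full input: {}  (accept=1 not in)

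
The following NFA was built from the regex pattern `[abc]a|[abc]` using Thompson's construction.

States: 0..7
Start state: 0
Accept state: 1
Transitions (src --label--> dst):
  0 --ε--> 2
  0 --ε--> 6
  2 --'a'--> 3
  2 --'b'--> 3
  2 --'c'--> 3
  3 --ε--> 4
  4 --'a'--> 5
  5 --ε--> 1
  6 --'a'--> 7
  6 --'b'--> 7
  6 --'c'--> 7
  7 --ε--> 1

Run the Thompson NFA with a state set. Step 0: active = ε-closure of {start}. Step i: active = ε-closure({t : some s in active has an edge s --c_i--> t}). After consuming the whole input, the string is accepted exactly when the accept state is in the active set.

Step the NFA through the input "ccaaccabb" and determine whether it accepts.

start: ε-closure({0}) = {0,2,6}
'c' @ 1: {1,3,4,7}  [accepting]
'c' @ 2: {}  — state set empty
rest 'aaccabb' ignored (set empty)
end set {} — state 1 not in

Answer: REJECT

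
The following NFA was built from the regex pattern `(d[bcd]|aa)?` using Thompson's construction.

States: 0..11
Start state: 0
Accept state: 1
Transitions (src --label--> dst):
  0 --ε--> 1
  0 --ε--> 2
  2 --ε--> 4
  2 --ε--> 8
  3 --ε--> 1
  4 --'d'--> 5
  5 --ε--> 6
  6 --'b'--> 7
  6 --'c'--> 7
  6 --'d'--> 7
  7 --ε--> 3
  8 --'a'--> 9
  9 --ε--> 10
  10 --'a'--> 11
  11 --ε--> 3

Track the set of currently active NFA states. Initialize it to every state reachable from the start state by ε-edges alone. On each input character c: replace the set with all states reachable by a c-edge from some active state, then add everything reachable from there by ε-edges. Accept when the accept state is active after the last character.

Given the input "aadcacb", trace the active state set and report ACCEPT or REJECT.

S₀ = ε-closure({0}) = {0,1,2,4,8}
'a' @ 1: {9,10}
'a' @ 2: {1,3,11}  [accepting]
'd' @ 3: {}  — state set empty
rest 'cacb' ignored (set empty)
final: {}; accept 1 not in set

Answer: REJECT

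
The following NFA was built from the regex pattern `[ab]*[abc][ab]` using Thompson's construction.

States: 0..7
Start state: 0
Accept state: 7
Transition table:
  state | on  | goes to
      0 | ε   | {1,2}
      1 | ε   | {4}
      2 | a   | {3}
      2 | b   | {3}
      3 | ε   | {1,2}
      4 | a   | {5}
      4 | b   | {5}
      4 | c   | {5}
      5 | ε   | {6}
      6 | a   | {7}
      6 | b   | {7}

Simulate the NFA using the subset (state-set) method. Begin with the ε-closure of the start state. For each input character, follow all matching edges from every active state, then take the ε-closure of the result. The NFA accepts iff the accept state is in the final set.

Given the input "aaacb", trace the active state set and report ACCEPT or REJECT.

Answer: ACCEPT

Derivation:
start: ε-closure({0}) = {0,1,2,4}
'a' @ 1: {1,2,3,4,5,6}
'a' @ 2: {1,2,3,4,5,6,7}  (accept∈set)
'a' @ 3: {1,2,3,4,5,6,7}  (accept∈set)
'c' @ 4: {5,6}
'b' @ 5: {7}  (accept∈set)
final: {7}; accept 7 in set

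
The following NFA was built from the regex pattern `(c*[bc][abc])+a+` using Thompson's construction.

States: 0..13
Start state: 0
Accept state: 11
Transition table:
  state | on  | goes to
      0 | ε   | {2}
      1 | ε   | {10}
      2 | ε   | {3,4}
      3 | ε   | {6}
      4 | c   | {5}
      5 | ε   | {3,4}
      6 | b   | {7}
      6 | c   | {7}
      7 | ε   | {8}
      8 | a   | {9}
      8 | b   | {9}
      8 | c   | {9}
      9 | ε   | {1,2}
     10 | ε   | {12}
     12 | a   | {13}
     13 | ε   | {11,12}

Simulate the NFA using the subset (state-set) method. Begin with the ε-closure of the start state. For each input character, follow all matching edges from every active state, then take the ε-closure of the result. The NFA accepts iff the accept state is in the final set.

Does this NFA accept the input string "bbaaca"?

start: ε-closure({0}) = {0,2,3,4,6}
'b' @ 1: {7,8}
'b' @ 2: {1,2,3,4,6,9,10,12}
'a' @ 3: {11,12,13}  ✓accept
'a' @ 4: {11,12,13}  ✓accept
'c' @ 5: {}  — no active states
rest 'a' ignored (set empty)
end set {} — state 11 not in

Answer: REJECT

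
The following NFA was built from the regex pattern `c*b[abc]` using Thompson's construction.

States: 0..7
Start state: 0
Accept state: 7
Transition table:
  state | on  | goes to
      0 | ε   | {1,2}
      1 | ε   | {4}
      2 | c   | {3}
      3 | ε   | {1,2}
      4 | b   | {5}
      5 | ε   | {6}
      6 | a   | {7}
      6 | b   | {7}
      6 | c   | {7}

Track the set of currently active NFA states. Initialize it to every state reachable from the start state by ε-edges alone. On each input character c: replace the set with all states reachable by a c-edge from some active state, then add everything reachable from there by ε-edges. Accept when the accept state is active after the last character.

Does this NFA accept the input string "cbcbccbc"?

Answer: REJECT

Steps:
S₀ = ε-closure({0}) = {0,1,2,4}
'c' @ 1: {1,2,3,4}
'b' @ 2: {5,6}
'c' @ 3: {7}  [accepting]
'b' @ 4: {}  — state set empty
rest 'ccbc' ignored (set empty)
after full input: {}  (accept=7 not in)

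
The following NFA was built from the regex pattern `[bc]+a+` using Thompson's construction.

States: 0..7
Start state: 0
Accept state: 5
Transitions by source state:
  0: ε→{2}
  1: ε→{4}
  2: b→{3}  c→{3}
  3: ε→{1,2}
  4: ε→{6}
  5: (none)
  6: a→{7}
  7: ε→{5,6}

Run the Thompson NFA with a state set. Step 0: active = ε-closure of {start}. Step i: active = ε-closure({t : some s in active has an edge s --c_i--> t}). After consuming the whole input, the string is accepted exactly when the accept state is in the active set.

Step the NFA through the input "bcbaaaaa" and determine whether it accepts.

S₀ = ε-closure({0}) = {0,2}
'b' @ 1: {1,2,3,4,6}
'c' @ 2: {1,2,3,4,6}
'b' @ 3: {1,2,3,4,6}
'a' @ 4: {5,6,7}  [accepting]
'a' @ 5: {5,6,7}  [accepting]
'a' @ 6: {5,6,7}  [accepting]
'a' @ 7: {5,6,7}  [accepting]
'a' @ 8: {5,6,7}  [accepting]
final: {5,6,7}; accept 5 in set

Answer: ACCEPT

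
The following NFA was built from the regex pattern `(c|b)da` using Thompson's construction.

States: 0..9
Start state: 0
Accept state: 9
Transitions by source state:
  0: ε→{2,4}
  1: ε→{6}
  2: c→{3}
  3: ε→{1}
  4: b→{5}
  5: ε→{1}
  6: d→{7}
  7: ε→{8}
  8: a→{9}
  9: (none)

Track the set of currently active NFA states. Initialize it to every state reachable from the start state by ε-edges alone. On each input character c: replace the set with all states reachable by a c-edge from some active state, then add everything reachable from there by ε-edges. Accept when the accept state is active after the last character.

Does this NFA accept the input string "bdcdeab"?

start: ε-closure({0}) = {0,2,4}
'b' @ 1: {1,5,6}
'd' @ 2: {7,8}
'c' @ 3: {}  — state set empty
rest 'deab' ignored (set empty)
after full input: {}  (accept=9 not in)

Answer: REJECT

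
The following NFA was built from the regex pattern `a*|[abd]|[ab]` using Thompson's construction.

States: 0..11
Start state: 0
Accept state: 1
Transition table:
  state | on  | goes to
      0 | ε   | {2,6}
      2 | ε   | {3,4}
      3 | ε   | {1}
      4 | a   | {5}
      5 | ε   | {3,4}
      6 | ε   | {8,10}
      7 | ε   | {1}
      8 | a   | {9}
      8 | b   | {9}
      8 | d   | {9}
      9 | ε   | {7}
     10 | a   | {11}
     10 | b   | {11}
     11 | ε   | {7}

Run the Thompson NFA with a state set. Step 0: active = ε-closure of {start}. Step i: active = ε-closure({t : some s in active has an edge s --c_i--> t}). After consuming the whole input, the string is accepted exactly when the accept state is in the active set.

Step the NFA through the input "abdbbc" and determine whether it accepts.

start: ε-closure({0}) = {0,1,2,3,4,6,8,10}
'a' @ 1: {1,3,4,5,7,9,11}  (accept∈set)
'b' @ 2: {}  — state set empty
rest 'dbbc' ignored (set empty)
after full input: {}  (accept=1 not in)

Answer: REJECT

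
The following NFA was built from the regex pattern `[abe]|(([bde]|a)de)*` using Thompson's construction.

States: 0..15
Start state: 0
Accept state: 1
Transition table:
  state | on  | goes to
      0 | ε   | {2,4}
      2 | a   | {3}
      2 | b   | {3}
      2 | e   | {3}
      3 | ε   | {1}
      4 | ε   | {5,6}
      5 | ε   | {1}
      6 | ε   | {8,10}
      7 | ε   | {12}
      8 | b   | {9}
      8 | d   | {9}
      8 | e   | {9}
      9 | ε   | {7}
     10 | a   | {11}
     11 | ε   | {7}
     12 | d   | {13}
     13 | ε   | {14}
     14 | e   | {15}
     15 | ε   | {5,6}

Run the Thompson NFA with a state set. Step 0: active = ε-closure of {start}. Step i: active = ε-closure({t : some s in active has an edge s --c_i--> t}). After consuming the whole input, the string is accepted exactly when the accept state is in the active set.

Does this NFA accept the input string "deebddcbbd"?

initial (ε-close {0}): {0,1,2,4,5,6,8,10}
'd' @ 1: {7,9,12}
'e' @ 2: {}  — dead — no transitions
rest 'ebddcbbd' ignored (set empty)
end set {} — state 1 not in

Answer: REJECT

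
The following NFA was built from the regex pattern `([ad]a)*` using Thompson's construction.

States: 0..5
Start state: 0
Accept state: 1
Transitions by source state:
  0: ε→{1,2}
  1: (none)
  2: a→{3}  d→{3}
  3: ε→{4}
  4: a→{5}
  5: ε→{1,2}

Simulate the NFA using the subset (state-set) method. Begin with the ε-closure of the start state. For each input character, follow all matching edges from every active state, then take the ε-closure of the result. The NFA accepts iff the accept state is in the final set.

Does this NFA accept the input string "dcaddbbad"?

Answer: REJECT

Trace:
S₀ = ε-closure({0}) = {0,1,2}
'd' @ 1: {3,4}
'c' @ 2: {}  — dead — no transitions
rest 'addbbad' ignored (set empty)
end set {} — state 1 not in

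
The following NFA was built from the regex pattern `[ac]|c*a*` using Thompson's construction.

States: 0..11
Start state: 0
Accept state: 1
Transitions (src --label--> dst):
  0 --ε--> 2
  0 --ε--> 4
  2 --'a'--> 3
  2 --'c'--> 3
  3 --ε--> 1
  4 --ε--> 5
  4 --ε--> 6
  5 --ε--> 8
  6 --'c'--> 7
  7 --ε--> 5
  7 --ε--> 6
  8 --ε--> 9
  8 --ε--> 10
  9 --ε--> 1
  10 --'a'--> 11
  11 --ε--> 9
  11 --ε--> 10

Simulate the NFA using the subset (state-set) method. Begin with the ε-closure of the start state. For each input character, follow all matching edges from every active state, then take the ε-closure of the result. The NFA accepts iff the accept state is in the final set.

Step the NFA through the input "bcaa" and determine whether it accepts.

Answer: REJECT

Derivation:
S₀ = ε-closure({0}) = {0,1,2,4,5,6,8,9,10}
'b' @ 1: {}  — dead — no transitions
rest 'caa' ignored (set empty)
final: {}; accept 1 not in set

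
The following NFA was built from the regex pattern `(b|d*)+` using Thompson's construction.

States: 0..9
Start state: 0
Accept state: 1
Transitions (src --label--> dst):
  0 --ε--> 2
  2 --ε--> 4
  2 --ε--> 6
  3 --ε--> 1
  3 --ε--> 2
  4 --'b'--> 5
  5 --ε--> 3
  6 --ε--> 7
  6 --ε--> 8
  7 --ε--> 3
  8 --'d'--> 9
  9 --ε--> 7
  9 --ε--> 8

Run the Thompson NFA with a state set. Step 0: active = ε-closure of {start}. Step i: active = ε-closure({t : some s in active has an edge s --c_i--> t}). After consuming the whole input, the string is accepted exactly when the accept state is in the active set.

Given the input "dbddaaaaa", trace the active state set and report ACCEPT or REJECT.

Answer: REJECT

Derivation:
start: ε-closure({0}) = {0,1,2,3,4,6,7,8}
'd' @ 1: {1,2,3,4,6,7,8,9}  (accept∈set)
'b' @ 2: {1,2,3,4,5,6,7,8}  (accept∈set)
'd' @ 3: {1,2,3,4,6,7,8,9}  (accept∈set)
'd' @ 4: {1,2,3,4,6,7,8,9}  (accept∈set)
'a' @ 5: {}  — no active states
rest 'aaaa' ignored (set empty)
after full input: {}  (accept=1 not in)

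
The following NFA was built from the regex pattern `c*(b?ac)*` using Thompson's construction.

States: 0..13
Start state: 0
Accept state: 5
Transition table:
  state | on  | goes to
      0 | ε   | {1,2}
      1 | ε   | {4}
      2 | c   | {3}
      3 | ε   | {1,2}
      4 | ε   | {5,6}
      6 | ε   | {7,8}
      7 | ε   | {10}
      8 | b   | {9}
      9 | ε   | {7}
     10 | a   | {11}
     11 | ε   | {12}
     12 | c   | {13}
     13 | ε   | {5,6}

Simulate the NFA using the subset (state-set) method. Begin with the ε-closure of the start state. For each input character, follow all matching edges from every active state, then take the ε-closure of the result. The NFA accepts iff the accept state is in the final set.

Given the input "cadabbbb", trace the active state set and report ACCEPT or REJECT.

S₀ = ε-closure({0}) = {0,1,2,4,5,6,7,8,10}
'c' @ 1: {1,2,3,4,5,6,7,8,10}  (accept∈set)
'a' @ 2: {11,12}
'd' @ 3: {}  — dead — no transitions
rest 'abbbb' ignored (set empty)
final: {}; accept 5 not in set

Answer: REJECT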